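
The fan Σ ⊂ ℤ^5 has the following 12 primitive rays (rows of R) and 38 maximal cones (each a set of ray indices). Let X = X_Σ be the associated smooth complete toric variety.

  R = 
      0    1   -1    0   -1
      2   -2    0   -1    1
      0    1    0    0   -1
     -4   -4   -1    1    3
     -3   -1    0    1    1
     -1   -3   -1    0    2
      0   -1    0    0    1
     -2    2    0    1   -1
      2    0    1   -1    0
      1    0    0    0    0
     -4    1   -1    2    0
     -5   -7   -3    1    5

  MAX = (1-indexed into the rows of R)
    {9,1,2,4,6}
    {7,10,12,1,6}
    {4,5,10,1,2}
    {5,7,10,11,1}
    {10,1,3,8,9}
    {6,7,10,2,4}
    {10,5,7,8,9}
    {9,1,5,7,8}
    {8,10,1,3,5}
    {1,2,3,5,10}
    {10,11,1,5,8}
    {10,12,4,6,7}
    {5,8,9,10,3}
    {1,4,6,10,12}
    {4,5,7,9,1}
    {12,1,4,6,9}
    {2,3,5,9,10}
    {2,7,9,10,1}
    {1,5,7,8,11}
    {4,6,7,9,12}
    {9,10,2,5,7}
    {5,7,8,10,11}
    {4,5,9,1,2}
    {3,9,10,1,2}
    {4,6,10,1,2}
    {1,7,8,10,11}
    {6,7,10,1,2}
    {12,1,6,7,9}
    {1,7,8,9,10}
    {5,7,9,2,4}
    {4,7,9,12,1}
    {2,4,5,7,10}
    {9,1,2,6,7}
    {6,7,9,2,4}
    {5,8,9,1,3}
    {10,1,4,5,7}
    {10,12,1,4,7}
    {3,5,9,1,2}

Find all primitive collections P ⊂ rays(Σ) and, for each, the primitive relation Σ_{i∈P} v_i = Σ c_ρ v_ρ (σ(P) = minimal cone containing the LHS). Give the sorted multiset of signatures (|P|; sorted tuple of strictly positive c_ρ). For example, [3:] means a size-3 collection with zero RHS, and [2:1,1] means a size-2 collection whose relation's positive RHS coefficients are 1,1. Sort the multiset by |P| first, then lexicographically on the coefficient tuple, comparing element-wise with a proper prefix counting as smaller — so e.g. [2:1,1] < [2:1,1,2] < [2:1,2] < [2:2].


Minimal non-faces — 25 found among 12 rays, 38 max cones:

  P = {2,8}:  v_{2} + v_{8} = 0  so sig = [2:]
  P = {3,7}:  v_{3} + v_{7} = 0  so sig = [2:]
  P = {5,6}:  v_{5} + v_{6} = v_{4}  so sig = [2:1]
  P = {9,11}:  v_{9} + v_{11} = v_{7} + v_{8}  so sig = [2:1,1]
  P = {3,6}:  v_{3} + v_{6} = v_{1} + v_{2} + v_{5}  so sig = [2:1,1,1]
  P = {3,12}:  v_{3} + v_{12} = v_{1} + v_{4} + v_{6}  so sig = [2:1,1,1]
  P = {6,8}:  v_{6} + v_{8} = v_{1} + v_{5} + v_{7}  so sig = [2:1,1,1]
  P = {2,11}:  v_{2} + v_{11} = v_{1} + v_{5} + v_{7} + v_{10}  so sig = [2:1,1,1,1]
  P = {3,11}:  v_{3} + v_{11} = v_{1} + v_{5} + v_{8} + v_{10}  so sig = [2:1,1,1,1]
  P = {3,4}:  v_{3} + v_{4} = v_{1} + v_{2} + 2·v_{5}  so sig = [2:1,1,2]
  P = {4,8}:  v_{4} + v_{8} = v_{1} + 2·v_{5} + v_{7}  so sig = [2:1,1,2]
  P = {5,12}:  v_{5} + v_{12} = v_{1} + 2·v_{4} + v_{7}  so sig = [2:1,1,2]
  P = {8,12}:  v_{8} + v_{12} = 2·v_{1} + v_{4} + v_{5} + 2·v_{7}  so sig = [2:1,1,2,2]
  P = {11,12}:  v_{11} + v_{12} = 3·v_{1} + v_{4} + 2·v_{5} + 3·v_{7} + v_{10}  so sig = [2:1,1,2,3,3]
  P = {6,11}:  v_{6} + v_{11} = 2·v_{1} + 2·v_{5} + 2·v_{7} + v_{10}  so sig = [2:1,2,2,2]
  P = {4,11}:  v_{4} + v_{11} = 2·v_{1} + 3·v_{5} + 2·v_{7} + v_{10}  so sig = [2:1,2,2,3]
  P = {2,12}:  v_{2} + v_{12} = 3·v_{6}  so sig = [2:3]
  P = {6,9,10}:  v_{6} + v_{9} + v_{10} = v_{2} + v_{7}  so sig = [3:1,1]
  P = {4,9,10}:  v_{4} + v_{9} + v_{10} = v_{2} + v_{5} + v_{7}  so sig = [3:1,1,1]
  P = {9,10,12}:  v_{9} + v_{10} + v_{12} = 2·v_{6} + v_{7}  so sig = [3:1,2]
  P = {1,5,9,10}:  v_{1} + v_{5} + v_{9} + v_{10} = 0  so sig = [4:]
  P = {1,2,5,7}:  v_{1} + v_{2} + v_{5} + v_{7} = v_{6}  so sig = [4:1]
  P = {1,4,6,7}:  v_{1} + v_{4} + v_{6} + v_{7} = v_{12}  so sig = [4:1]
  P = {1,2,4,7}:  v_{1} + v_{2} + v_{4} + v_{7} = 2·v_{6}  so sig = [4:2]
  P = {1,5,7,8,10}:  v_{1} + v_{5} + v_{7} + v_{8} + v_{10} = v_{11}  so sig = [5:1]

Sorted signature multiset PRS(X):
    [2:]
    [2:]
    [2:1]
    [2:1,1]
    [2:1,1,1]
    [2:1,1,1]
    [2:1,1,1]
    [2:1,1,1,1]
    [2:1,1,1,1]
    [2:1,1,2]
    [2:1,1,2]
    [2:1,1,2]
    [2:1,1,2,2]
    [2:1,1,2,3,3]
    [2:1,2,2,2]
    [2:1,2,2,3]
    [2:3]
    [3:1,1]
    [3:1,1,1]
    [3:1,2]
    [4:]
    [4:1]
    [4:1]
    [4:2]
    [5:1]


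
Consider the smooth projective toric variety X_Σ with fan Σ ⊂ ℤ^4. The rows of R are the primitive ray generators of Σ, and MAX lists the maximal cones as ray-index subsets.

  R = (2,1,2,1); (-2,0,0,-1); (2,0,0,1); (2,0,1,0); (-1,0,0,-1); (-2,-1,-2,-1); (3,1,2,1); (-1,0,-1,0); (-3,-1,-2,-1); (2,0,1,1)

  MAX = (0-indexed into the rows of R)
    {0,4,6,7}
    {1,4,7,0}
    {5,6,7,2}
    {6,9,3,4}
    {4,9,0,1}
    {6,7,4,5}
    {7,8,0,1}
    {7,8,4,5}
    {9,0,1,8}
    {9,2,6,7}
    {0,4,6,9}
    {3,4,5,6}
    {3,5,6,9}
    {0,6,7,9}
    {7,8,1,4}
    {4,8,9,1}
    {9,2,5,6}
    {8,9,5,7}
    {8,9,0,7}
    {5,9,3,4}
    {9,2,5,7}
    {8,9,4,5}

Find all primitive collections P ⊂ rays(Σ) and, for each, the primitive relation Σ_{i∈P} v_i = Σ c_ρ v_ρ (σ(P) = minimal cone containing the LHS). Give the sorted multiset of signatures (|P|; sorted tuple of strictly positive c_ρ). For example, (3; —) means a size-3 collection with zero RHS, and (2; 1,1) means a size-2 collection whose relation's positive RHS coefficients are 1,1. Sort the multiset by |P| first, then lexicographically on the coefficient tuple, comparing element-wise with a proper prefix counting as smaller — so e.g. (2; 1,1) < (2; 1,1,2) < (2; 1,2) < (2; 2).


18 minimal non-faces of Δ(Σ) (on 10 rays):

  P={0,5}:  v_{0} + v_{5} = 0 — sig = (2; —)
  P={1,2}:  v_{1} + v_{2} = 0 — sig = (2; —)
  P={6,8}:  v_{6} + v_{8} = 0 — sig = (2; —)
  P={1,5}:  v_{1} + v_{5} = v_{4} + v_{8} — sig = (2; 1,1)
  P={1,6}:  v_{1} + v_{6} = v_{0} + v_{4} — sig = (2; 1,1)
  P={2,4}:  v_{2} + v_{4} = v_{5} + v_{6} — sig = (2; 1,1)
  P={3,7}:  v_{3} + v_{7} = v_{5} + v_{6} — sig = (2; 1,1)
  P={0,2}:  v_{0} + v_{2} = v_{6} + v_{7} + v_{9} — sig = (2; 1,1,1)
  P={0,3}:  v_{0} + v_{3} = v_{4} + v_{6} + v_{9} — sig = (2; 1,1,1)
  P={2,8}:  v_{2} + v_{8} = v_{5} + v_{7} + v_{9} — sig = (2; 1,1,1)
  P={3,8}:  v_{3} + v_{8} = v_{4} + v_{5} + v_{9} — sig = (2; 1,1,1)
  P={1,3}:  v_{1} + v_{3} = 2·v_{4} + v_{9} — sig = (2; 1,2)
  P={2,3}:  v_{2} + v_{3} = 2·v_{5} + 2·v_{6} + v_{9} — sig = (2; 1,2,2)
  P={4,7,9}:  v_{4} + v_{7} + v_{9} = 0 — sig = (3; —)
  P={0,4,8}:  v_{0} + v_{4} + v_{8} = v_{1} — sig = (3; 1)
  P={1,7,9}:  v_{1} + v_{7} + v_{9} = v_{0} + v_{8} — sig = (3; 1,1)
  P={4,5,6,9}:  v_{4} + v_{5} + v_{6} + v_{9} = v_{3} — sig = (4; 1)
  P={5,6,7,9}:  v_{5} + v_{6} + v_{7} + v_{9} = v_{2} — sig = (4; 1)

Signatures (|P|; sorted positive RHS coefficients), sorted:
    |P|=2: 13 collections, coeffs (), (), (), (1,1), (1,1), (1,1), (1,1), (1,1,1), (1,1,1), (1,1,1), (1,1,1), (1,2), (1,2,2)
    |P|=3: 3 collections, coeffs (), (1), (1,1)
    |P|=4: 2 collections, coeffs (1), (1)


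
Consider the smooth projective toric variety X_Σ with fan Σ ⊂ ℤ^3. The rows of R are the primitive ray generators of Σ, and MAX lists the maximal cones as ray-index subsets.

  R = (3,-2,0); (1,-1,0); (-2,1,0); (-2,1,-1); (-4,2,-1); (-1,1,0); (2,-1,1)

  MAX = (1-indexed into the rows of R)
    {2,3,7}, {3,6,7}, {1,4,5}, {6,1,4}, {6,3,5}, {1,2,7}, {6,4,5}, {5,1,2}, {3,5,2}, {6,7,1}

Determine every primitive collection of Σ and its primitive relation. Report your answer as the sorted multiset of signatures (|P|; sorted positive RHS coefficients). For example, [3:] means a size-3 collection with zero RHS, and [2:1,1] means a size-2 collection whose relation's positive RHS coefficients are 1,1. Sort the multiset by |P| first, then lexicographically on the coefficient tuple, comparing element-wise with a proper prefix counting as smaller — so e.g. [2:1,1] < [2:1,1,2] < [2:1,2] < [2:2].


7 minimal non-faces of Δ(Σ) (on 7 rays):

  {2,6}:  v_{2} + v_{6} = 0 — sig = [2:]
  {4,7}:  v_{4} + v_{7} = 0 — sig = [2:]
  {1,3}:  v_{1} + v_{3} = v_{2} — sig = [2:1]
  {3,4}:  v_{3} + v_{4} = v_{5} — sig = [2:1]
  {5,7}:  v_{5} + v_{7} = v_{3} — sig = [2:1]
  {2,4}:  v_{2} + v_{4} = v_{1} + v_{5} — sig = [2:1,1]
  {1,5,6}:  v_{1} + v_{5} + v_{6} = v_{4} — sig = [3:1]

Sorted signature multiset PRS(X):
    |P|=2: 6 collections, coeffs (), (), (1), (1), (1), (1,1)
    |P|=3: 1 collection, coeffs (1)


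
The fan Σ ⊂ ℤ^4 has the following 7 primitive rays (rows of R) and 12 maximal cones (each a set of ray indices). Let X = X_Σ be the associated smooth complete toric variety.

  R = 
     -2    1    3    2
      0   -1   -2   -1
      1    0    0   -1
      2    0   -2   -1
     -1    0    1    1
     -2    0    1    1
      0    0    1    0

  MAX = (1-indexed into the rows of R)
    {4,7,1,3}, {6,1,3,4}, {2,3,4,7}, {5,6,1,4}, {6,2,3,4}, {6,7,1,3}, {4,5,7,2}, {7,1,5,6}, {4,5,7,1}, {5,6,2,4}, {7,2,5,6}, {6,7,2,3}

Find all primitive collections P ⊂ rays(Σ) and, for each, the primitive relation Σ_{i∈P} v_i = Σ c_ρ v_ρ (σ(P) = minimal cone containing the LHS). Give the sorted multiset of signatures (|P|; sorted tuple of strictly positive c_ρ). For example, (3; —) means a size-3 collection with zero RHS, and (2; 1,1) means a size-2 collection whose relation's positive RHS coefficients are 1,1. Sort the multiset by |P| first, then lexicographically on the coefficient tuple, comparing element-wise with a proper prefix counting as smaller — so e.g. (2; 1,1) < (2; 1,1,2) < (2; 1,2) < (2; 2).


Σ has 3 primitive collections:

  P={1,2}:  v_{1} + v_{2} = v_{6}  so sig = (2; 1)
  P={3,5}:  v_{3} + v_{5} = v_{7}  so sig = (2; 1)
  P={4,6,7}:  v_{4} + v_{6} + v_{7} = 0  so sig = (3; —)

so the primitive-relation signature multiset is
    |P|=2: 2 collections, coeffs (1), (1)
    |P|=3: 1 collection, coeffs ()


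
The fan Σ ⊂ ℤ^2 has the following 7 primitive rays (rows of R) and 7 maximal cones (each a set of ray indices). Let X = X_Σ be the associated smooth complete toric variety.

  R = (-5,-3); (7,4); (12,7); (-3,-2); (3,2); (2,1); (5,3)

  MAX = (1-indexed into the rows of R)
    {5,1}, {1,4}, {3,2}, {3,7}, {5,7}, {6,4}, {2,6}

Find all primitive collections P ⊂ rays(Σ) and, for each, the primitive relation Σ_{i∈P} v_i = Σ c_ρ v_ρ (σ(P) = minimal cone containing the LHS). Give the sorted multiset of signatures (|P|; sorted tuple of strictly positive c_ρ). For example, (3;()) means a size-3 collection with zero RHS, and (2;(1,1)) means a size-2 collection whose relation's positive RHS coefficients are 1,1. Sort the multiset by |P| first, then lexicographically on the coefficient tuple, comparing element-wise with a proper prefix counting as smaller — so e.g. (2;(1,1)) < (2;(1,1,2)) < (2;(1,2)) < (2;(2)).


Primitive collections (14):

  P={1,7}:  v_{1} + v_{7} = 0 — sig = (2;())
  P={4,5}:  v_{4} + v_{5} = 0 — sig = (2;())
  P={1,2}:  v_{1} + v_{2} = v_{6} — sig = (2;(1))
  P={1,3}:  v_{1} + v_{3} = v_{2} — sig = (2;(1))
  P={1,6}:  v_{1} + v_{6} = v_{4} — sig = (2;(1))
  P={2,7}:  v_{2} + v_{7} = v_{3} — sig = (2;(1))
  P={4,7}:  v_{4} + v_{7} = v_{6} — sig = (2;(1))
  P={5,6}:  v_{5} + v_{6} = v_{7} — sig = (2;(1))
  P={6,7}:  v_{6} + v_{7} = v_{2} — sig = (2;(1))
  P={3,4}:  v_{3} + v_{4} = v_{2} + v_{6} — sig = (2;(1,1))
  P={2,4}:  v_{2} + v_{4} = 2·v_{6} — sig = (2;(2))
  P={2,5}:  v_{2} + v_{5} = 2·v_{7} — sig = (2;(2))
  P={3,6}:  v_{3} + v_{6} = 2·v_{2} — sig = (2;(2))
  P={3,5}:  v_{3} + v_{5} = 3·v_{7} — sig = (2;(3))

Signatures (|P|; sorted positive RHS coefficients), sorted:
[(2;()), (2;()), (2;(1)), (2;(1)), (2;(1)), (2;(1)), (2;(1)), (2;(1)), (2;(1)), (2;(1,1)), (2;(2)), (2;(2)), (2;(2)), (2;(3))]


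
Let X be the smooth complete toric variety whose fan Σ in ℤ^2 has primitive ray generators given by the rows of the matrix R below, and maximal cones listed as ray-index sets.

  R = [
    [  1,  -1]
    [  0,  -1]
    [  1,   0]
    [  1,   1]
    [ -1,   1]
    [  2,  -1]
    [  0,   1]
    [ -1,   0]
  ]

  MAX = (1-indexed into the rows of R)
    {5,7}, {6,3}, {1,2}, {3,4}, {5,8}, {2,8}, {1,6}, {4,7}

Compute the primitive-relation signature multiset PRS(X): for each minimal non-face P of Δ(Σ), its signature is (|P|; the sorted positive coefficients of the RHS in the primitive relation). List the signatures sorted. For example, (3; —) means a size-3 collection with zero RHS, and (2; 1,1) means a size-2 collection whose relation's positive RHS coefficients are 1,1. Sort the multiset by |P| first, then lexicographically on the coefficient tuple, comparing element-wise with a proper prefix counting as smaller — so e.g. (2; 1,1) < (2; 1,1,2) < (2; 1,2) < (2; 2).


Primitive collections (20):

  P = {1,5}:  v_{1} + v_{5} = 0 ; sig = (2; —)
  P = {2,7}:  v_{2} + v_{7} = 0 ; sig = (2; —)
  P = {3,8}:  v_{3} + v_{8} = 0 ; sig = (2; —)
  P = {1,3}:  v_{1} + v_{3} = v_{6} ; sig = (2; 1)
  P = {1,7}:  v_{1} + v_{7} = v_{3} ; sig = (2; 1)
  P = {1,8}:  v_{1} + v_{8} = v_{2} ; sig = (2; 1)
  P = {2,3}:  v_{2} + v_{3} = v_{1} ; sig = (2; 1)
  P = {2,4}:  v_{2} + v_{4} = v_{3} ; sig = (2; 1)
  P = {2,5}:  v_{2} + v_{5} = v_{8} ; sig = (2; 1)
  P = {3,5}:  v_{3} + v_{5} = v_{7} ; sig = (2; 1)
  P = {3,7}:  v_{3} + v_{7} = v_{4} ; sig = (2; 1)
  P = {4,8}:  v_{4} + v_{8} = v_{7} ; sig = (2; 1)
  P = {5,6}:  v_{5} + v_{6} = v_{3} ; sig = (2; 1)
  P = {6,8}:  v_{6} + v_{8} = v_{1} ; sig = (2; 1)
  P = {7,8}:  v_{7} + v_{8} = v_{5} ; sig = (2; 1)
  P = {1,4}:  v_{1} + v_{4} = 2·v_{3} ; sig = (2; 2)
  P = {2,6}:  v_{2} + v_{6} = 2·v_{1} ; sig = (2; 2)
  P = {4,5}:  v_{4} + v_{5} = 2·v_{7} ; sig = (2; 2)
  P = {6,7}:  v_{6} + v_{7} = 2·v_{3} ; sig = (2; 2)
  P = {4,6}:  v_{4} + v_{6} = 3·v_{3} ; sig = (2; 3)

Signatures (|P|; sorted positive RHS coefficients), sorted:
[(2; —), (2; —), (2; —), (2; 1), (2; 1), (2; 1), (2; 1), (2; 1), (2; 1), (2; 1), (2; 1), (2; 1), (2; 1), (2; 1), (2; 1), (2; 2), (2; 2), (2; 2), (2; 2), (2; 3)]


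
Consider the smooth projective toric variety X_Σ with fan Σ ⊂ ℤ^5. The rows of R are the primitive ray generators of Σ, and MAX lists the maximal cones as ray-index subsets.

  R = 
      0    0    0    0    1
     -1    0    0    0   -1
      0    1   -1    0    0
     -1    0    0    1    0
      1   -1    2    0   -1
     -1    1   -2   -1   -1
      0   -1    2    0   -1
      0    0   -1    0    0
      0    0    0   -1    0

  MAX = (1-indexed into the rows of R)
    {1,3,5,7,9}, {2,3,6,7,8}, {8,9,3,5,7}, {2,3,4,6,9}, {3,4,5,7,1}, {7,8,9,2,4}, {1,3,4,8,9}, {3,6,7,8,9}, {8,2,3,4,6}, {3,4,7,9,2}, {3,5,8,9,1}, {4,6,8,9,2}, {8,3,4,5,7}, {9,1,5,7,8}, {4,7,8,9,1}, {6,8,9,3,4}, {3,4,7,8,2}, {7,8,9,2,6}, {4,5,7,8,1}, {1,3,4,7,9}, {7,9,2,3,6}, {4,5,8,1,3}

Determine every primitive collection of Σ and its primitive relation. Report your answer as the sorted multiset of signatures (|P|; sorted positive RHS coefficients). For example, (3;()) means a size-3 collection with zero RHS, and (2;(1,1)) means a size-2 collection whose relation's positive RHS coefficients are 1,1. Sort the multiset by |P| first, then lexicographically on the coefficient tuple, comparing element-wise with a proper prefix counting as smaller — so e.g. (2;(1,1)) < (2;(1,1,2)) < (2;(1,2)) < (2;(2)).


9 minimal non-faces of Δ(Σ) (on 9 rays):

  {1,2}:  v_{1} + v_{2} = v_{4} + v_{9}  ⇒ sig = (2;(1,1))
  {1,6}:  v_{1} + v_{6} = v_{3} + v_{4} + v_{8} + 2·v_{9}  ⇒ sig = (2;(1,1,1,2))
  {2,5}:  v_{2} + v_{5} = v_{3} + 2·v_{7} + v_{8}  ⇒ sig = (2;(1,1,2))
  {5,6}:  v_{5} + v_{6} = 2·v_{3} + 2·v_{7} + 2·v_{8} + v_{9}  ⇒ sig = (2;(1,2,2,2))
  {4,5,9}:  v_{4} + v_{5} + v_{9} = v_{7}  ⇒ sig = (3;(1))
  {4,6,7}:  v_{4} + v_{6} + v_{7} = 2·v_{2}  ⇒ sig = (3;(2))
  {1,3,7,8}:  v_{1} + v_{3} + v_{7} + v_{8} = 0  ⇒ sig = (4;())
  {2,3,8,9}:  v_{2} + v_{3} + v_{8} + v_{9} = v_{6}  ⇒ sig = (4;(1))
  {3,4,7,8,9}:  v_{3} + v_{4} + v_{7} + v_{8} + v_{9} = v_{2}  ⇒ sig = (5;(1))

Hence PRS(X_Σ) =
{ (2;(1,1)),  (2;(1,1,1,2)),  (2;(1,1,2)),  (2;(1,2,2,2)),  (3;(1)),  (3;(2)),  (4;()),  (4;(1)),  (5;(1)) }


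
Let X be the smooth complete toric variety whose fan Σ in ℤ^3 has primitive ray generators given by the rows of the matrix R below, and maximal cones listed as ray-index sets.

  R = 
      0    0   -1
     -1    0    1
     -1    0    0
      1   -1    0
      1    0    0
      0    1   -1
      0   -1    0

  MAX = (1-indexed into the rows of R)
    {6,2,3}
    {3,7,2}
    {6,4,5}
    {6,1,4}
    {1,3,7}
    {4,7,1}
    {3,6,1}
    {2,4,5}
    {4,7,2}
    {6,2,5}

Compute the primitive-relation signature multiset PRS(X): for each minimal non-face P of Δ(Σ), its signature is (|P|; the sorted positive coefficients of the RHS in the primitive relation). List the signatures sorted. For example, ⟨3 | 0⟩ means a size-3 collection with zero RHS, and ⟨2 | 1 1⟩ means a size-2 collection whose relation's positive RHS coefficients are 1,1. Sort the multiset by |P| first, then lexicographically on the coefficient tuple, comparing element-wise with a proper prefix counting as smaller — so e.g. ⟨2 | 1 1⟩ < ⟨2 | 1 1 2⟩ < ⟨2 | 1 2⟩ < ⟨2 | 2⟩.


Σ has 7 primitive collections:

  {3,5}:  v_{3} + v_{5} = 0  ⇒ sig = ⟨2 | 0⟩
  {1,2}:  v_{1} + v_{2} = v_{3}  ⇒ sig = ⟨2 | 1⟩
  {3,4}:  v_{3} + v_{4} = v_{7}  ⇒ sig = ⟨2 | 1⟩
  {5,7}:  v_{5} + v_{7} = v_{4}  ⇒ sig = ⟨2 | 1⟩
  {6,7}:  v_{6} + v_{7} = v_{1}  ⇒ sig = ⟨2 | 1⟩
  {1,5}:  v_{1} + v_{5} = v_{4} + v_{6}  ⇒ sig = ⟨2 | 1 1⟩
  {2,4,6}:  v_{2} + v_{4} + v_{6} = 0  ⇒ sig = ⟨3 | 0⟩

Sorted signature multiset PRS(X):
    |P|=2: 6 collections, coeffs (), (1), (1), (1), (1), (1,1)
    |P|=3: 1 collection, coeffs ()


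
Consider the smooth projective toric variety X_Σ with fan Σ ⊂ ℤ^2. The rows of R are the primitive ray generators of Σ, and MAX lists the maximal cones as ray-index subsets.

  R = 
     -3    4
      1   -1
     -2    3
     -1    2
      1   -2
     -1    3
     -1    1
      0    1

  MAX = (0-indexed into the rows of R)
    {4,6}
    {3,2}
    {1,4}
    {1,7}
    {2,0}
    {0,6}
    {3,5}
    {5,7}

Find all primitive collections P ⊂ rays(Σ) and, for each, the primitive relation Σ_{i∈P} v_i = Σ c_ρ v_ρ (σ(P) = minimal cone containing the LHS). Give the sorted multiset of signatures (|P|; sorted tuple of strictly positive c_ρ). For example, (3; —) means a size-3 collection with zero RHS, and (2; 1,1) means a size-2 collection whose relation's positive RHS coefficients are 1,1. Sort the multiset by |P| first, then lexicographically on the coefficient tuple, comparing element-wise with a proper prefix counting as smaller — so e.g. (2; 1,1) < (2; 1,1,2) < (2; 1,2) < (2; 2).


Minimal non-faces — 20 found among 8 rays, 8 max cones:

  • {1,6}:  v_{1} + v_{6} = 0 ; sig = (2; —)
  • {3,4}:  v_{3} + v_{4} = 0 ; sig = (2; —)
  • {0,1}:  v_{0} + v_{1} = v_{2} ; sig = (2; 1)
  • {1,2}:  v_{1} + v_{2} = v_{3} ; sig = (2; 1)
  • {1,3}:  v_{1} + v_{3} = v_{7} ; sig = (2; 1)
  • {2,4}:  v_{2} + v_{4} = v_{6} ; sig = (2; 1)
  • {2,6}:  v_{2} + v_{6} = v_{0} ; sig = (2; 1)
  • {3,6}:  v_{3} + v_{6} = v_{2} ; sig = (2; 1)
  • {3,7}:  v_{3} + v_{7} = v_{5} ; sig = (2; 1)
  • {4,5}:  v_{4} + v_{5} = v_{7} ; sig = (2; 1)
  • {4,7}:  v_{4} + v_{7} = v_{1} ; sig = (2; 1)
  • {6,7}:  v_{6} + v_{7} = v_{3} ; sig = (2; 1)
  • {0,7}:  v_{0} + v_{7} = v_{2} + v_{3} ; sig = (2; 1,1)
  • {0,5}:  v_{0} + v_{5} = v_{2} + 2·v_{3} ; sig = (2; 1,2)
  • {0,3}:  v_{0} + v_{3} = 2·v_{2} ; sig = (2; 2)
  • {0,4}:  v_{0} + v_{4} = 2·v_{6} ; sig = (2; 2)
  • {1,5}:  v_{1} + v_{5} = 2·v_{7} ; sig = (2; 2)
  • {2,7}:  v_{2} + v_{7} = 2·v_{3} ; sig = (2; 2)
  • {5,6}:  v_{5} + v_{6} = 2·v_{3} ; sig = (2; 2)
  • {2,5}:  v_{2} + v_{5} = 3·v_{3} ; sig = (2; 3)

so the primitive-relation signature multiset is
{ (2; —) ×2,  (2; 1) ×10,  (2; 1,1),  (2; 1,2),  (2; 2) ×5,  (2; 3) }


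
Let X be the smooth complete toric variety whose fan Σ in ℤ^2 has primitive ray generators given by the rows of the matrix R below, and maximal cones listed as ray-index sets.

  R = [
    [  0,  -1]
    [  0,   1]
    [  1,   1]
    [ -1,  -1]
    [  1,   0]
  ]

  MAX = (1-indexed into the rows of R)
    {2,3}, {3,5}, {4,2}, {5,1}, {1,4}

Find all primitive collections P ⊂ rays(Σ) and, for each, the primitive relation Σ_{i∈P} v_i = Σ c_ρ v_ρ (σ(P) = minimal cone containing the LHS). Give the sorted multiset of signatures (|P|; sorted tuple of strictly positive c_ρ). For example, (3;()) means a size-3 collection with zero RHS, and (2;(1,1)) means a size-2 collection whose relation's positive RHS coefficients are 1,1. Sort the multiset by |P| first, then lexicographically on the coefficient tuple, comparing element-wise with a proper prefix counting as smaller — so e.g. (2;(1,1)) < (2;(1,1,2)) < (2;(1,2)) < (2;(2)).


5 collections generate NE(X_Σ); each relation:

  • {1,2}:  v_{1} + v_{2} = 0 ; sig = (2;())
  • {3,4}:  v_{3} + v_{4} = 0 ; sig = (2;())
  • {1,3}:  v_{1} + v_{3} = v_{5} ; sig = (2;(1))
  • {2,5}:  v_{2} + v_{5} = v_{3} ; sig = (2;(1))
  • {4,5}:  v_{4} + v_{5} = v_{1} ; sig = (2;(1))

Signatures (|P|; sorted positive RHS coefficients), sorted:
[(2;()), (2;()), (2;(1)), (2;(1)), (2;(1))]


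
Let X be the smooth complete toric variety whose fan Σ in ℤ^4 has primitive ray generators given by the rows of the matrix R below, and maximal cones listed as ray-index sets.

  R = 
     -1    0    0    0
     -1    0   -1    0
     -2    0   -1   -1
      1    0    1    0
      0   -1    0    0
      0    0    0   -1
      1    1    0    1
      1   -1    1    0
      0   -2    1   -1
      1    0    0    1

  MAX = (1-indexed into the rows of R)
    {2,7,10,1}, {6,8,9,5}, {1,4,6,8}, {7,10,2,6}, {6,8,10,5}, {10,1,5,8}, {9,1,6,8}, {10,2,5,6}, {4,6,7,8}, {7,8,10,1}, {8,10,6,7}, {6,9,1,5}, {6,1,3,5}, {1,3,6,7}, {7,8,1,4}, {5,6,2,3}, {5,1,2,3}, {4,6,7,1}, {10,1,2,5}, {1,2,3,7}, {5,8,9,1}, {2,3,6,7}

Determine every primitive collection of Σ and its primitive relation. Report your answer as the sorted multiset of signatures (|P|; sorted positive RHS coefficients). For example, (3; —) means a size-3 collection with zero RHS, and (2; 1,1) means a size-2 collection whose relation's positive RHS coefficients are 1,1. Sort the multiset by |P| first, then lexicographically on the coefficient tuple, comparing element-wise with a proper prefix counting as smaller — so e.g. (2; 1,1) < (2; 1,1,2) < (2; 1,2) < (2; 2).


The 17 primitive collections of Σ (r=10, n=4):

  P = {2,4}:  v_{2} + v_{4} = 0  →  sig = (2; —)
  P = {2,8}:  v_{2} + v_{8} = v_{5}  →  sig = (2; 1)
  P = {3,10}:  v_{3} + v_{10} = v_{2}  →  sig = (2; 1)
  P = {4,5}:  v_{4} + v_{5} = v_{8}  →  sig = (2; 1)
  P = {5,7}:  v_{5} + v_{7} = v_{10}  →  sig = (2; 1)
  P = {7,9}:  v_{7} + v_{9} = v_{8}  →  sig = (2; 1)
  P = {3,4}:  v_{3} + v_{4} = v_{1} + v_{6}  →  sig = (2; 1,1)
  P = {4,10}:  v_{4} + v_{10} = v_{7} + v_{8}  →  sig = (2; 1,1)
  P = {9,10}:  v_{9} + v_{10} = v_{5} + v_{8}  →  sig = (2; 1,1)
  P = {3,8}:  v_{3} + v_{8} = v_{1} + v_{5} + v_{6}  →  sig = (2; 1,1,1)
  P = {2,9}:  v_{2} + v_{9} = v_{1} + 2·v_{5} + v_{6}  →  sig = (2; 1,1,2)
  P = {4,9}:  v_{4} + v_{9} = v_{1} + v_{6} + 2·v_{8}  →  sig = (2; 1,1,2)
  P = {3,9}:  v_{3} + v_{9} = 2·v_{1} + 2·v_{5} + 2·v_{6}  →  sig = (2; 2,2,2)
  P = {1,6,10}:  v_{1} + v_{6} + v_{10} = 0  →  sig = (3; —)
  P = {1,2,6}:  v_{1} + v_{2} + v_{6} = v_{3}  →  sig = (3; 1)
  P = {1,5,6,8}:  v_{1} + v_{5} + v_{6} + v_{8} = v_{9}  →  sig = (4; 1)
  P = {1,6,7,8}:  v_{1} + v_{6} + v_{7} + v_{8} = v_{4}  →  sig = (4; 1)

Signatures (|P|; sorted positive RHS coefficients), sorted:
    |P|=2: 13 collections, coeffs (), (1), (1), (1), (1), (1), (1,1), (1,1), (1,1), (1,1,1), (1,1,2), (1,1,2), (2,2,2)
    |P|=3: 2 collections, coeffs (), (1)
    |P|=4: 2 collections, coeffs (1), (1)


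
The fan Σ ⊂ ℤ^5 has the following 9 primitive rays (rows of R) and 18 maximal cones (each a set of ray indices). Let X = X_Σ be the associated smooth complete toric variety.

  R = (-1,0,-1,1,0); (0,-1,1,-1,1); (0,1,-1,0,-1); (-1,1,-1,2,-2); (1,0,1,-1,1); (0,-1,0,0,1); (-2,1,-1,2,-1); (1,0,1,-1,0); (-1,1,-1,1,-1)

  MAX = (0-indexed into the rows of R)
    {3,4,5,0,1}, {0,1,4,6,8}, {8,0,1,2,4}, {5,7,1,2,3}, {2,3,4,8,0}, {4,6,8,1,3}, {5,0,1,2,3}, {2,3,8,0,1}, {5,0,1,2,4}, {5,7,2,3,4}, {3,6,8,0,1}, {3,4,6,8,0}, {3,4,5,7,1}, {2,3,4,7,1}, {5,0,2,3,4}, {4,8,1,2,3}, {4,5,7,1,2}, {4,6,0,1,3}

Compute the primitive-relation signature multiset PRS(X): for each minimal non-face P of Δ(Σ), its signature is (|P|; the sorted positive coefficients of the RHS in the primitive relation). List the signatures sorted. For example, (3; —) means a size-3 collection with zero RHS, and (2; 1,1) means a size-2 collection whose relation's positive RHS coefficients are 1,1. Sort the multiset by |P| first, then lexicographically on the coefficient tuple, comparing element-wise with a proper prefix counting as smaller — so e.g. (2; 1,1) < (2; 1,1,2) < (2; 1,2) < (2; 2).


Σ has 9 primitive collections:

  • {0,7}:  v_{0} + v_{7} = 0  ⟹  sig = (2; —)
  • {5,8}:  v_{5} + v_{8} = v_{0}  ⟹  sig = (2; 1)
  • {6,7}:  v_{6} + v_{7} = v_{1} + v_{3} + v_{4} + v_{8}  ⟹  sig = (2; 1,1,1,1)
  • {7,8}:  v_{7} + v_{8} = v_{1} + v_{2} + v_{3} + v_{4}  ⟹  sig = (2; 1,1,1,1)
  • {5,6}:  v_{5} + v_{6} = 2·v_{0} + v_{1} + v_{3} + v_{4}  ⟹  sig = (2; 1,1,1,2)
  • {2,6}:  v_{2} + v_{6} = 2·v_{8}  ⟹  sig = (2; 2)
  • {1,2,3,4,5}:  v_{1} + v_{2} + v_{3} + v_{4} + v_{5} = 0  ⟹  sig = (5; —)
  • {0,1,2,3,4}:  v_{0} + v_{1} + v_{2} + v_{3} + v_{4} = v_{8}  ⟹  sig = (5; 1)
  • {0,1,3,4,8}:  v_{0} + v_{1} + v_{3} + v_{4} + v_{8} = v_{6}  ⟹  sig = (5; 1)

Signatures (|P|; sorted positive RHS coefficients), sorted:
{ (2; —),  (2; 1),  (2; 1,1,1,1) ×2,  (2; 1,1,1,2),  (2; 2),  (5; —),  (5; 1) ×2 }


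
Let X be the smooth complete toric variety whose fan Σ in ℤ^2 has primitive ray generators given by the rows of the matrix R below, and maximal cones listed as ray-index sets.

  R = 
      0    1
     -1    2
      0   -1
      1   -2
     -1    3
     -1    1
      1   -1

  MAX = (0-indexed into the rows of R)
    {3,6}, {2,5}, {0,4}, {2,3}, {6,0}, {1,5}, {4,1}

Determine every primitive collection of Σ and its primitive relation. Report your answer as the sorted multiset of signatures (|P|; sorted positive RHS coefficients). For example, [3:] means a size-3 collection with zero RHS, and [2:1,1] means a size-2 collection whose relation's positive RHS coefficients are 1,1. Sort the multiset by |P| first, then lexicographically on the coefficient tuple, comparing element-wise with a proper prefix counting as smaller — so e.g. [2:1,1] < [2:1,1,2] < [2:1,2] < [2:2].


14 collections generate NE(X_Σ); each relation:

  P={0,2}:  v_{0} + v_{2} = 0 ; sig = [2:]
  P={1,3}:  v_{1} + v_{3} = 0 ; sig = [2:]
  P={5,6}:  v_{5} + v_{6} = 0 ; sig = [2:]
  P={0,1}:  v_{0} + v_{1} = v_{4} ; sig = [2:1]
  P={0,3}:  v_{0} + v_{3} = v_{6} ; sig = [2:1]
  P={0,5}:  v_{0} + v_{5} = v_{1} ; sig = [2:1]
  P={1,2}:  v_{1} + v_{2} = v_{5} ; sig = [2:1]
  P={1,6}:  v_{1} + v_{6} = v_{0} ; sig = [2:1]
  P={2,4}:  v_{2} + v_{4} = v_{1} ; sig = [2:1]
  P={2,6}:  v_{2} + v_{6} = v_{3} ; sig = [2:1]
  P={3,4}:  v_{3} + v_{4} = v_{0} ; sig = [2:1]
  P={3,5}:  v_{3} + v_{5} = v_{2} ; sig = [2:1]
  P={4,5}:  v_{4} + v_{5} = 2·v_{1} ; sig = [2:2]
  P={4,6}:  v_{4} + v_{6} = 2·v_{0} ; sig = [2:2]

so the primitive-relation signature multiset is
    |P|=2: 14 collections, coeffs (), (), (), (1), (1), (1), (1), (1), (1), (1), (1), (1), (2), (2)


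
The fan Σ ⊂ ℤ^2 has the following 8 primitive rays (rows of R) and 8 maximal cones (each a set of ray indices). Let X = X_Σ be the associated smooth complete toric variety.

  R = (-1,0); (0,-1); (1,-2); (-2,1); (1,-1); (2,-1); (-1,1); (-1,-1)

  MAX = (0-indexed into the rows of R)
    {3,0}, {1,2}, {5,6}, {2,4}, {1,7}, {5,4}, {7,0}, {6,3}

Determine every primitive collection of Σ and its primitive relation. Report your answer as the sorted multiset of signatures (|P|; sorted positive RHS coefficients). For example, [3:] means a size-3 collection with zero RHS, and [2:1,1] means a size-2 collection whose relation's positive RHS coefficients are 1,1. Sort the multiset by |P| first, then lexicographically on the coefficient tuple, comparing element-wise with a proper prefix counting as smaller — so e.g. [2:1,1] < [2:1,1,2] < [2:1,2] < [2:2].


Minimal non-faces — 20 found among 8 rays, 8 max cones:

  P = {3,5}:  v_{3} + v_{5} = 0  ⟹  sig = [2:]
  P = {4,6}:  v_{4} + v_{6} = 0  ⟹  sig = [2:]
  P = {0,1}:  v_{0} + v_{1} = v_{7}  ⟹  sig = [2:1]
  P = {0,4}:  v_{0} + v_{4} = v_{1}  ⟹  sig = [2:1]
  P = {0,5}:  v_{0} + v_{5} = v_{4}  ⟹  sig = [2:1]
  P = {0,6}:  v_{0} + v_{6} = v_{3}  ⟹  sig = [2:1]
  P = {1,4}:  v_{1} + v_{4} = v_{2}  ⟹  sig = [2:1]
  P = {1,6}:  v_{1} + v_{6} = v_{0}  ⟹  sig = [2:1]
  P = {2,3}:  v_{2} + v_{3} = v_{7}  ⟹  sig = [2:1]
  P = {2,6}:  v_{2} + v_{6} = v_{1}  ⟹  sig = [2:1]
  P = {3,4}:  v_{3} + v_{4} = v_{0}  ⟹  sig = [2:1]
  P = {5,7}:  v_{5} + v_{7} = v_{2}  ⟹  sig = [2:1]
  P = {0,2}:  v_{0} + v_{2} = 2·v_{1}  ⟹  sig = [2:2]
  P = {1,3}:  v_{1} + v_{3} = 2·v_{0}  ⟹  sig = [2:2]
  P = {1,5}:  v_{1} + v_{5} = 2·v_{4}  ⟹  sig = [2:2]
  P = {4,7}:  v_{4} + v_{7} = 2·v_{1}  ⟹  sig = [2:2]
  P = {6,7}:  v_{6} + v_{7} = 2·v_{0}  ⟹  sig = [2:2]
  P = {2,5}:  v_{2} + v_{5} = 3·v_{4}  ⟹  sig = [2:3]
  P = {2,7}:  v_{2} + v_{7} = 3·v_{1}  ⟹  sig = [2:3]
  P = {3,7}:  v_{3} + v_{7} = 3·v_{0}  ⟹  sig = [2:3]

Signatures (|P|; sorted positive RHS coefficients), sorted:
    |P|=2: 20 collections, coeffs (), (), (1), (1), (1), (1), (1), (1), (1), (1), (1), (1), (2), (2), (2), (2), (2), (3), (3), (3)


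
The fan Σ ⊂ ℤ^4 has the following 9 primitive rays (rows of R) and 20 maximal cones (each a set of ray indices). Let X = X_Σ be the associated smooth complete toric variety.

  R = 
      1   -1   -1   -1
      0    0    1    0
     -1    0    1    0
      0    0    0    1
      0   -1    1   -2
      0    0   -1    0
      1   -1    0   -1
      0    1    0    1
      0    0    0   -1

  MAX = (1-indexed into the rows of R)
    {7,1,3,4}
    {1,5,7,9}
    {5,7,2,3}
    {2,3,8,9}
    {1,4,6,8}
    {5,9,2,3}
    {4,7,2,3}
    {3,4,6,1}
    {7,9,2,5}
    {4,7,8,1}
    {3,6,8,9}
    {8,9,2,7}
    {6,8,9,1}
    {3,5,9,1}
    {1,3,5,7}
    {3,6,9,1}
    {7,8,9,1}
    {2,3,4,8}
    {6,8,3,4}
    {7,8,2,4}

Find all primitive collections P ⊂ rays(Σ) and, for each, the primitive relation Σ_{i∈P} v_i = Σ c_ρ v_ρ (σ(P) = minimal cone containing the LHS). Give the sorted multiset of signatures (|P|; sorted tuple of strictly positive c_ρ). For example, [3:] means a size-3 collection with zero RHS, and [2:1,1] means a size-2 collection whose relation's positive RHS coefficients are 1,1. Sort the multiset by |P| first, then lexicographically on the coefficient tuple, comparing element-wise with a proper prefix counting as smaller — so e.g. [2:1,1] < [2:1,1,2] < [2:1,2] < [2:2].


10 minimal non-faces of Δ(Σ) (on 9 rays):

  P = {2,6}:  v_{2} + v_{6} = 0  →  sig = [2:]
  P = {4,9}:  v_{4} + v_{9} = 0  →  sig = [2:]
  P = {1,2}:  v_{1} + v_{2} = v_{7}  →  sig = [2:1]
  P = {6,7}:  v_{6} + v_{7} = v_{1}  →  sig = [2:1]
  P = {4,5}:  v_{4} + v_{5} = v_{3} + v_{7}  →  sig = [2:1,1]
  P = {5,8}:  v_{5} + v_{8} = v_{2} + v_{9}  →  sig = [2:1,1]
  P = {5,6}:  v_{5} + v_{6} = v_{1} + v_{3} + v_{9}  →  sig = [2:1,1,1]
  P = {1,3,8}:  v_{1} + v_{3} + v_{8} = 0  →  sig = [3:]
  P = {3,7,8}:  v_{3} + v_{7} + v_{8} = v_{2}  →  sig = [3:1]
  P = {3,7,9}:  v_{3} + v_{7} + v_{9} = v_{5}  →  sig = [3:1]

so the primitive-relation signature multiset is
    [2:]
    [2:]
    [2:1]
    [2:1]
    [2:1,1]
    [2:1,1]
    [2:1,1,1]
    [3:]
    [3:1]
    [3:1]


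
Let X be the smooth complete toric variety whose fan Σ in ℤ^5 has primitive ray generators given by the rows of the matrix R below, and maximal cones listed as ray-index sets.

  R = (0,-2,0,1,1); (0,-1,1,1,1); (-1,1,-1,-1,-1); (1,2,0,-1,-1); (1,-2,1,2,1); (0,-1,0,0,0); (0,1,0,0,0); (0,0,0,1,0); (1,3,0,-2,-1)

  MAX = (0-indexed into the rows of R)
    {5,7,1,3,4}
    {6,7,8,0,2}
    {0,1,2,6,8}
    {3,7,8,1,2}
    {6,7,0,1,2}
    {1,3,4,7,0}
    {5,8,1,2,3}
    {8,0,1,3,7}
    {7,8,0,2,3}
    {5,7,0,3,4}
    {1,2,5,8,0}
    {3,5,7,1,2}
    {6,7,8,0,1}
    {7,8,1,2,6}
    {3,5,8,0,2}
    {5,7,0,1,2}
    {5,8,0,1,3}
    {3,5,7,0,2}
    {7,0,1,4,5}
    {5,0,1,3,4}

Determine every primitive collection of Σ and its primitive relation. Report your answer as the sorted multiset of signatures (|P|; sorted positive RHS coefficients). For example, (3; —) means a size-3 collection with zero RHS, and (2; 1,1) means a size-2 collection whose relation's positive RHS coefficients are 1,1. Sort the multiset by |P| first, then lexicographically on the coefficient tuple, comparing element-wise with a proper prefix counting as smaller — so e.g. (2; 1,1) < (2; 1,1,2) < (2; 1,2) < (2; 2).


Δ(Σ) — 9 vertices, 9 min non-faces:

  P={5,6}:  v_{5} + v_{6} = 0  ⟹  sig = (2; —)
  P={2,4}:  v_{2} + v_{4} = v_{5} + v_{7}  ⟹  sig = (2; 1,1)
  P={3,6}:  v_{3} + v_{6} = v_{7} + v_{8}  ⟹  sig = (2; 1,1)
  P={4,6}:  v_{4} + v_{6} = v_{0} + v_{1} + v_{3} + v_{7}  ⟹  sig = (2; 1,1,1,1)
  P={4,8}:  v_{4} + v_{8} = v_{0} + v_{1} + 2·v_{3}  ⟹  sig = (2; 1,1,2)
  P={5,7,8}:  v_{5} + v_{7} + v_{8} = v_{3}  ⟹  sig = (3; 1)
  P={0,1,2,3}:  v_{0} + v_{1} + v_{2} + v_{3} = 0  ⟹  sig = (4; —)
  P={0,1,2,7,8}:  v_{0} + v_{1} + v_{2} + v_{7} + v_{8} = v_{6}  ⟹  sig = (5; 1)
  P={0,1,3,5,7}:  v_{0} + v_{1} + v_{3} + v_{5} + v_{7} = v_{4}  ⟹  sig = (5; 1)

Sorted signature multiset PRS(X):
{ (2; —),  (2; 1,1) ×2,  (2; 1,1,1,1),  (2; 1,1,2),  (3; 1),  (4; —),  (5; 1) ×2 }


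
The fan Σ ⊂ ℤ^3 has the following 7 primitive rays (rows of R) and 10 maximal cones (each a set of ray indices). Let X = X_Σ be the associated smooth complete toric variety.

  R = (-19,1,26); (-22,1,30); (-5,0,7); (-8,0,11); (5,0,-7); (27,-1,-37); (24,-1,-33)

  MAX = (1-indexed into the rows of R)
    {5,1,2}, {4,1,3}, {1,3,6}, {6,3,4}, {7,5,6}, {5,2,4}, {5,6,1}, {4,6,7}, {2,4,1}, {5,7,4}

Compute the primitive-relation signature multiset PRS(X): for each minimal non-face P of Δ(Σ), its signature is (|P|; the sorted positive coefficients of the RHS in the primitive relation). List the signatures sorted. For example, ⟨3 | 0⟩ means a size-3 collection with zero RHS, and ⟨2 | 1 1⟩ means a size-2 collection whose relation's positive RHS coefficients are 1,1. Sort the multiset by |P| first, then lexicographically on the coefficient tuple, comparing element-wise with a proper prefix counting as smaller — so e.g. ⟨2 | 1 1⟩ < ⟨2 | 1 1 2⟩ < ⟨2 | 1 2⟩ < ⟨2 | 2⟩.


|primitive collections| = 9. Relations:

  {3,5}:  v_{3} + v_{5} = 0  ⇒ sig = ⟨2 | 0⟩
  {1,7}:  v_{1} + v_{7} = v_{5}  ⇒ sig = ⟨2 | 1⟩
  {2,6}:  v_{2} + v_{6} = v_{5}  ⇒ sig = ⟨2 | 1⟩
  {2,3}:  v_{2} + v_{3} = v_{1} + v_{4}  ⇒ sig = ⟨2 | 1 1⟩
  {3,7}:  v_{3} + v_{7} = v_{4} + v_{6}  ⇒ sig = ⟨2 | 1 1⟩
  {2,7}:  v_{2} + v_{7} = v_{4} + 2·v_{5}  ⇒ sig = ⟨2 | 1 2⟩
  {1,4,6}:  v_{1} + v_{4} + v_{6} = 0  ⇒ sig = ⟨3 | 0⟩
  {1,4,5}:  v_{1} + v_{4} + v_{5} = v_{2}  ⇒ sig = ⟨3 | 1⟩
  {4,5,6}:  v_{4} + v_{5} + v_{6} = v_{7}  ⇒ sig = ⟨3 | 1⟩

Hence PRS(X_Σ) =
    |P|=2: 6 collections, coeffs (), (1), (1), (1,1), (1,1), (1,2)
    |P|=3: 3 collections, coeffs (), (1), (1)


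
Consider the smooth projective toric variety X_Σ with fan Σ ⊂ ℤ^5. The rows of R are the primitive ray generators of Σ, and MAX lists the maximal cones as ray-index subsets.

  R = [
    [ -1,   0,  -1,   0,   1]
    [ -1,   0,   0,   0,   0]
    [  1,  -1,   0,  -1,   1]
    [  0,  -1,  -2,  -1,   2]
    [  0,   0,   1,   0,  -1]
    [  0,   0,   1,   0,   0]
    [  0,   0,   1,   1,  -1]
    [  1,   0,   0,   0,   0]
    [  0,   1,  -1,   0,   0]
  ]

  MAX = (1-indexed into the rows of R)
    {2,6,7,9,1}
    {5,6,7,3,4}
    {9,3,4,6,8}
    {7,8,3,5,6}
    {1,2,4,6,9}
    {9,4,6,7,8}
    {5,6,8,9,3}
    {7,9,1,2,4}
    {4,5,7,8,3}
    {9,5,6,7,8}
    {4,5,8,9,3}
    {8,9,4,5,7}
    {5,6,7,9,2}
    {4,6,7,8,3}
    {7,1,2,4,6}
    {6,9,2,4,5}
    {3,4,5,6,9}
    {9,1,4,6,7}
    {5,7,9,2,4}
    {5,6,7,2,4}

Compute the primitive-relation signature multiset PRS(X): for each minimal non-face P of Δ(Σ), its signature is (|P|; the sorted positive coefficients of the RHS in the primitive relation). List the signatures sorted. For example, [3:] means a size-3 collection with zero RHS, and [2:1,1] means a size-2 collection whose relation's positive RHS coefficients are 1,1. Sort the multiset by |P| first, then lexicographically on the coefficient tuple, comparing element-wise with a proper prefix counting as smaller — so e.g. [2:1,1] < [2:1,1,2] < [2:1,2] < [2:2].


9 minimal non-faces of Δ(Σ) (on 9 rays):

  {2,8}:  v_{2} + v_{8} = 0 ; sig = [2:]
  {1,5}:  v_{1} + v_{5} = v_{2} ; sig = [2:1]
  {1,3}:  v_{1} + v_{3} = v_{4} + v_{6} ; sig = [2:1,1]
  {2,3}:  v_{2} + v_{3} = v_{4} + v_{5} + v_{6} ; sig = [2:1,1,1]
  {1,8}:  v_{1} + v_{8} = v_{4} + v_{6} + v_{7} + v_{9} ; sig = [2:1,1,1,1]
  {3,7,9}:  v_{3} + v_{7} + v_{9} = v_{8} ; sig = [3:1]
  {4,5,6,8}:  v_{4} + v_{5} + v_{6} + v_{8} = v_{3} ; sig = [4:1]
  {4,5,6,7,9}:  v_{4} + v_{5} + v_{6} + v_{7} + v_{9} = 0 ; sig = [5:]
  {2,4,6,7,9}:  v_{2} + v_{4} + v_{6} + v_{7} + v_{9} = v_{1} ; sig = [5:1]

Hence PRS(X_Σ) =
{ [2:],  [2:1],  [2:1,1],  [2:1,1,1],  [2:1,1,1,1],  [3:1],  [4:1],  [5:],  [5:1] }


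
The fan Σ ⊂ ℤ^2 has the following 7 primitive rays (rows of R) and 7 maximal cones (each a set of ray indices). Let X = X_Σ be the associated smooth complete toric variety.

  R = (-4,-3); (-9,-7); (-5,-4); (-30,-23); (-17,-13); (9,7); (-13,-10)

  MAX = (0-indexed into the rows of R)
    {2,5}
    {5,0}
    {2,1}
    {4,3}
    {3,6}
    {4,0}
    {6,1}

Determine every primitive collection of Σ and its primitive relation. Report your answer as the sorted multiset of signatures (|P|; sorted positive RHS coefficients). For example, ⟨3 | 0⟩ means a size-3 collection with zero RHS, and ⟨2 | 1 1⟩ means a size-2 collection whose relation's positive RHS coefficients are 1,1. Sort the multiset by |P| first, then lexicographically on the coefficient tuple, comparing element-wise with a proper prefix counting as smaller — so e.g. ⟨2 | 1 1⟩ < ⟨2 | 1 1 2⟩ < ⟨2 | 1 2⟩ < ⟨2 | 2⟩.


14 minimal non-faces of Δ(Σ) (on 7 rays):

  {1,5}:  v_{1} + v_{5} = 0 ; sig = ⟨2 | 0⟩
  {0,1}:  v_{0} + v_{1} = v_{6} ; sig = ⟨2 | 1⟩
  {0,2}:  v_{0} + v_{2} = v_{1} ; sig = ⟨2 | 1⟩
  {0,6}:  v_{0} + v_{6} = v_{4} ; sig = ⟨2 | 1⟩
  {4,6}:  v_{4} + v_{6} = v_{3} ; sig = ⟨2 | 1⟩
  {5,6}:  v_{5} + v_{6} = v_{0} ; sig = ⟨2 | 1⟩
  {2,4}:  v_{2} + v_{4} = v_{1} + v_{6} ; sig = ⟨2 | 1 1⟩
  {3,5}:  v_{3} + v_{5} = v_{0} + v_{4} ; sig = ⟨2 | 1 1⟩
  {2,3}:  v_{2} + v_{3} = v_{1} + 2·v_{6} ; sig = ⟨2 | 1 2⟩
  {0,3}:  v_{0} + v_{3} = 2·v_{4} ; sig = ⟨2 | 2⟩
  {1,4}:  v_{1} + v_{4} = 2·v_{6} ; sig = ⟨2 | 2⟩
  {2,6}:  v_{2} + v_{6} = 2·v_{1} ; sig = ⟨2 | 2⟩
  {4,5}:  v_{4} + v_{5} = 2·v_{0} ; sig = ⟨2 | 2⟩
  {1,3}:  v_{1} + v_{3} = 3·v_{6} ; sig = ⟨2 | 3⟩

Signatures (|P|; sorted positive RHS coefficients), sorted:
{ ⟨2 | 0⟩,  ⟨2 | 1⟩ ×5,  ⟨2 | 1 1⟩ ×2,  ⟨2 | 1 2⟩,  ⟨2 | 2⟩ ×4,  ⟨2 | 3⟩ }


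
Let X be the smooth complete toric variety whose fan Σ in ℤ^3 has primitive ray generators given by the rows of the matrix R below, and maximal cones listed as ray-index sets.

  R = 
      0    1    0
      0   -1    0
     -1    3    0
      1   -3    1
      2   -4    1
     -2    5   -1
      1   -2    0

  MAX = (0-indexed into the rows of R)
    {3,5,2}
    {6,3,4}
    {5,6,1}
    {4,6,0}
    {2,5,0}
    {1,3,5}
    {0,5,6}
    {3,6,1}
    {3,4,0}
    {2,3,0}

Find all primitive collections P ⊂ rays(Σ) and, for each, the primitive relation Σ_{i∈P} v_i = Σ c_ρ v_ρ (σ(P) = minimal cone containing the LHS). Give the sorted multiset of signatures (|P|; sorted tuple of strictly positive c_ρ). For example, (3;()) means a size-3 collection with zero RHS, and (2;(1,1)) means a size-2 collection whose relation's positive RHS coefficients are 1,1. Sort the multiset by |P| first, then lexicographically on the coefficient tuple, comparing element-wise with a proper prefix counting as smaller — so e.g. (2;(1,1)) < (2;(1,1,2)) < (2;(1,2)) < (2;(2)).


Δ(Σ) — 7 vertices, 9 min non-faces:

  • {0,1}:  v_{0} + v_{1} = 0  ⟹  sig = (2;())
  • {2,6}:  v_{2} + v_{6} = v_{0}  ⟹  sig = (2;(1))
  • {4,5}:  v_{4} + v_{5} = v_{0}  ⟹  sig = (2;(1))
  • {1,2}:  v_{1} + v_{2} = v_{3} + v_{5}  ⟹  sig = (2;(1,1))
  • {1,4}:  v_{1} + v_{4} = v_{3} + v_{6}  ⟹  sig = (2;(1,1))
  • {2,4}:  v_{2} + v_{4} = 2·v_{0} + v_{3}  ⟹  sig = (2;(1,2))
  • {3,5,6}:  v_{3} + v_{5} + v_{6} = 0  ⟹  sig = (3;())
  • {0,3,5}:  v_{0} + v_{3} + v_{5} = v_{2}  ⟹  sig = (3;(1))
  • {0,3,6}:  v_{0} + v_{3} + v_{6} = v_{4}  ⟹  sig = (3;(1))

Hence PRS(X_Σ) =
{ (2;()),  (2;(1)) ×2,  (2;(1,1)) ×2,  (2;(1,2)),  (3;()),  (3;(1)) ×2 }
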